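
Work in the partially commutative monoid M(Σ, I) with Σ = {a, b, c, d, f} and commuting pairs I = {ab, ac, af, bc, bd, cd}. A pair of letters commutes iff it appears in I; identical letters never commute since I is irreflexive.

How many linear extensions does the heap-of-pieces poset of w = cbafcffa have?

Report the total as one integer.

56

0(c) covers ∅
1(b) covers ∅
2(a) covers ∅
3(f) covers 0:c, 1:b
4(c) covers 3:f
5(f) covers 4:c
6(f) covers 5:f
7(a) covers 2:a
floor of heap: 0:c, 1:b, 2:a
completions by unplaced set U, small U first (add the entries for U minus each lowest piece of U):
  |U|=1: {6}:1  {7}:1
  |U|=2: {2,7}:1  {5,6}:1  {6,7}:2
  |U|=3: {2,6,7}:3  {4,5,6}:1  {5,6,7}:3
  |U|=4: {2,5,6,7}:6  {3,4,5,6}:1  {4,5,6,7}:4
  |U|=5: {0,3,4,5,6}:1  {1,3,4,5,6}:1  {2,4,5,6,7}:10  {3,4,5,6,7}:5
  |U|=6: {0,1,3,4,5,6}:2  {0,3,4,5,6,7}:6  {1,3,4,5,6,7}:6  {2,3,4,5,6,7}:15
  start at 0(c): 21
  start at 1(b): 21
  start at 2(a): 14
sum over floor = 56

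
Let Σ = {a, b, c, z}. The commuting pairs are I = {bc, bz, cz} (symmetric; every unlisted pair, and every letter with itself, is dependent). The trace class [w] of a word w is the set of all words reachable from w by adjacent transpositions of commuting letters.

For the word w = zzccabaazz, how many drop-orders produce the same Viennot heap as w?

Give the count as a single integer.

piece 0:z — minimal
piece 1:z rests on {0:z}
piece 2:c — minimal
piece 3:c rests on {2:c}
piece 4:a rests on {1:z, 3:c}
piece 5:b rests on {4:a}
piece 6:a rests on {5:b}
piece 7:a rests on {6:a}
piece 8:z rests on {7:a}
piece 9:z rests on {8:z}
minimal pieces: {0:z, 2:c}
ways to finish when only these pieces remain (= sum over removing one remaining piece with nothing left below it):
  1 left: {9}→1
  2 left: {8,9}→1
  3 left: {7,8,9}→1
  4 left: {6,7,8,9}→1
  5 left: {5,6,7,8,9}→1
  6 left: {4,5,6,7,8,9}→1
  7 left: {1,4,5,6,7,8,9}→1  {3,4,5,6,7,8,9}→1
  8 left: {0,1,4,5,6,7,8,9}→1  {1,3,4,5,6,7,8,9}→2  {2,3,4,5,6,7,8,9}→1
  placing 0:z first → 3 extensions
  placing 2:c first → 3 extensions
total linear extensions = 6

6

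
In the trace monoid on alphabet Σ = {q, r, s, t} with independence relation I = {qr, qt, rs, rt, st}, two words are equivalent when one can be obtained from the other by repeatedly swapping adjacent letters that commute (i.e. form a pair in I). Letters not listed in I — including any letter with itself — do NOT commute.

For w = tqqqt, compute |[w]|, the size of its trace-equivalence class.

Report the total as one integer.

0(t) covers ∅
1(q) covers ∅
2(q) covers 1:q
3(q) covers 2:q
4(t) covers 0:t
floor of heap: 0:t, 1:q
completions by unplaced set U, small U first (add the entries for U minus each lowest piece of U):
  |U|=1: {3}:1  {4}:1
  |U|=2: {0,4}:1  {2,3}:1  {3,4}:2
  |U|=3: {0,3,4}:3  {1,2,3}:1  {2,3,4}:3
  start at 0(t): 4
  start at 1(q): 6
sum over floor = 10

10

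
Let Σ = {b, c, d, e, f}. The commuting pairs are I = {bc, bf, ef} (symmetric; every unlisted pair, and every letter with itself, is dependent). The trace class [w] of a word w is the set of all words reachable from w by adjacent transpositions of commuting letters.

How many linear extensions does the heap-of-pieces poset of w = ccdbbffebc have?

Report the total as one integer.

25

0(c) covers ∅
1(c) covers 0:c
2(d) covers 1:c
3(b) covers 2:d
4(b) covers 3:b
5(f) covers 2:d
6(f) covers 5:f
7(e) covers 4:b
8(b) covers 7:e
9(c) covers 6:f, 7:e
floor of heap: 0:c
completions by unplaced set U, small U first (add the entries for U minus each lowest piece of U):
  |U|=1: {8}:1  {9}:1
  |U|=2: {6,9}:1  {8,9}:2
  |U|=3: {5,6,9}:1  {6,8,9}:3  {7,8,9}:2
  |U|=4: {4,7,8,9}:2  {5,6,8,9}:4  {6,7,8,9}:5
  |U|=5: {3,4,7,8,9}:2  {4,6,7,8,9}:7  {5,6,7,8,9}:9
  |U|=6: {3,4,6,7,8,9}:9  {4,5,6,7,8,9}:16
  |U|=7: {3,4,5,6,7,8,9}:25
  |U|=8: {2,3,4,5,6,7,8,9}:25
  start at 0(c): 25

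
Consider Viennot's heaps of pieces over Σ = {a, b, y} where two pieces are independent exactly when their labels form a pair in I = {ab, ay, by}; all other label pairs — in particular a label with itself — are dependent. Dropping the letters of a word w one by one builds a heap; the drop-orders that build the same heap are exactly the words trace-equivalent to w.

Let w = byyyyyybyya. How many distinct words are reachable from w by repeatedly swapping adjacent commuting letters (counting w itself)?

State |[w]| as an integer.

drop 0:b onto floor
drop 1:y onto floor
drop 2:y onto {1:y}
drop 3:y onto {2:y}
drop 4:y onto {3:y}
drop 5:y onto {4:y}
drop 6:y onto {5:y}
drop 7:b onto {0:b}
drop 8:y onto {6:y}
drop 9:y onto {8:y}
drop 10:a onto floor
ground layer = {0:b, 1:y, 10:a}
drop-orders for the pieces not yet dropped (sum over which currently-grounded one goes next):
  1 to go: {7} 1  {9} 1  {10} 1
  2 to go: {0,7} 1  {7,9} 2  {7,10} 2  {8,9} 1  {9,10} 2
  3 to go: {0,7,9} 3  {0,7,10} 3  {6,8,9} 1  {7,8,9} 3  {7,9,10} 6  {8,9,10} 3
  4 to go: {0,7,8,9} 6  {0,7,9,10} 12  {5,6,8,9} 1  {6,7,8,9} 4  {6,8,9,10} 4  {7,8,9,10} 12
  5 to go: {0,6,7,8,9} 10  {0,7,8,9,10} 30  {4,5,6,8,9} 1  {5,6,7,8,9} 5  {5,6,8,9,10} 5  {6,7,8,9,10} 20
  6 to go: {0,5,6,7,8,9} 15  {0,6,7,8,9,10} 60  {3,4,5,6,8,9} 1  {4,5,6,7,8,9} 6  {4,5,6,8,9,10} 6  {5,6,7,8,9,10} 30
  7 to go: {0,4,5,6,7,8,9} 21  {0,5,6,7,8,9,10} 105  {2,3,4,5,6,8,9} 1  {3,4,5,6,7,8,9} 7  {3,4,5,6,8,9,10} 7  {4,5,6,7,8,9,10} 42
  8 to go: {0,3,4,5,6,7,8,9} 28  {0,4,5,6,7,8,9,10} 168  {1,2,3,4,5,6,8,9} 1  {2,3,4,5,6,7,8,9} 8  {2,3,4,5,6,8,9,10} 8  {3,4,5,6,7,8,9,10} 56
  9 to go: {0,2,3,4,5,6,7,8,9} 36  {0,3,4,5,6,7,8,9,10} 252  {1,2,3,4,5,6,7,8,9} 9  {1,2,3,4,5,6,8,9,10} 9  {2,3,4,5,6,7,8,9,10} 72
  if 0:b drops first: 90 orders
  if 1:y drops first: 360 orders
  if 10:a drops first: 45 orders
heap linearizations: 495

495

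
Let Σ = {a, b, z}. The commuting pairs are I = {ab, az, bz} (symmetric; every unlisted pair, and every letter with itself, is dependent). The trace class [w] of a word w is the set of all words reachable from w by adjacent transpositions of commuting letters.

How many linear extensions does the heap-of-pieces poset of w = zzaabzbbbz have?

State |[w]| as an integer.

3150

piece 0:z — minimal
piece 1:z rests on {0:z}
piece 2:a — minimal
piece 3:a rests on {2:a}
piece 4:b — minimal
piece 5:z rests on {1:z}
piece 6:b rests on {4:b}
piece 7:b rests on {6:b}
piece 8:b rests on {7:b}
piece 9:z rests on {5:z}
minimal pieces: {0:z, 2:a, 4:b}
ways to finish when only these pieces remain (= sum over removing one remaining piece with nothing left below it):
  1 left: {3}→1  {8}→1  {9}→1
  2 left: {2,3}→1  {3,8}→2  {3,9}→2  {5,9}→1  {7,8}→1  {8,9}→2
  3 left: {1,5,9}→1  {2,3,8}→3  {2,3,9}→3  {3,5,9}→3  {3,7,8}→3  {3,8,9}→6  {5,8,9}→3  {6,7,8}→1  {7,8,9}→3
  4 left: {0,1,5,9}→1  {1,3,5,9}→4  {1,5,8,9}→4  {2,3,5,9}→6  {2,3,7,8}→6  {2,3,8,9}→12  {3,5,8,9}→12  {3,6,7,8}→4  {3,7,8,9}→12  {4,6,7,8}→1  {5,7,8,9}→6  {6,7,8,9}→4
  5 left: {0,1,3,5,9}→5  {0,1,5,8,9}→5  {1,2,3,5,9}→10  {1,3,5,8,9}→20  {1,5,7,8,9}→10  {2,3,5,8,9}→30  {2,3,6,7,8}→10  {2,3,7,8,9}→30  {3,4,6,7,8}→5  {3,5,7,8,9}→30  {3,6,7,8,9}→20  {4,6,7,8,9}→5  {5,6,7,8,9}→10
  6 left: {0,1,2,3,5,9}→15  {0,1,3,5,8,9}→30  {0,1,5,7,8,9}→15  {1,2,3,5,8,9}→60  {1,3,5,7,8,9}→60  {1,5,6,7,8,9}→20  {2,3,4,6,7,8}→15  {2,3,5,7,8,9}→90  {2,3,6,7,8,9}→60  {3,4,6,7,8,9}→30  {3,5,6,7,8,9}→60  {4,5,6,7,8,9}→15
  7 left: {0,1,2,3,5,8,9}→105  {0,1,3,5,7,8,9}→105  {0,1,5,6,7,8,9}→35  {1,2,3,5,7,8,9}→210  {1,3,5,6,7,8,9}→140  {1,4,5,6,7,8,9}→35  {2,3,4,6,7,8,9}→105  {2,3,5,6,7,8,9}→210  {3,4,5,6,7,8,9}→105
  8 left: {0,1,2,3,5,7,8,9}→420  {0,1,3,5,6,7,8,9}→280  {0,1,4,5,6,7,8,9}→70  {1,2,3,5,6,7,8,9}→560  {1,3,4,5,6,7,8,9}→280  {2,3,4,5,6,7,8,9}→420
  placing 0:z first → 1260 extensions
  placing 2:a first → 630 extensions
  placing 4:b first → 1260 extensions
total linear extensions = 3150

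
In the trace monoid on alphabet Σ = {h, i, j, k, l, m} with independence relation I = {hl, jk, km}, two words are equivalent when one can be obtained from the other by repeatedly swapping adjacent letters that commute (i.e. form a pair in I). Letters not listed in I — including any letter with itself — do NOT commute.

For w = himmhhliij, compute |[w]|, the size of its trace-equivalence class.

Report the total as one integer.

3

piece 0:h — minimal
piece 1:i rests on {0:h}
piece 2:m rests on {1:i}
piece 3:m rests on {2:m}
piece 4:h rests on {3:m}
piece 5:h rests on {4:h}
piece 6:l rests on {3:m}
piece 7:i rests on {5:h, 6:l}
piece 8:i rests on {7:i}
piece 9:j rests on {8:i}
minimal pieces: {0:h}
ways to finish when only these pieces remain (= sum over removing one remaining piece with nothing left below it):
  1 left: {9}→1
  2 left: {8,9}→1
  3 left: {7,8,9}→1
  4 left: {5,7,8,9}→1  {6,7,8,9}→1
  5 left: {4,5,7,8,9}→1  {5,6,7,8,9}→2
  6 left: {4,5,6,7,8,9}→3
  7 left: {3,4,5,6,7,8,9}→3
  8 left: {2,3,4,5,6,7,8,9}→3
  placing 0:h first → 3 extensions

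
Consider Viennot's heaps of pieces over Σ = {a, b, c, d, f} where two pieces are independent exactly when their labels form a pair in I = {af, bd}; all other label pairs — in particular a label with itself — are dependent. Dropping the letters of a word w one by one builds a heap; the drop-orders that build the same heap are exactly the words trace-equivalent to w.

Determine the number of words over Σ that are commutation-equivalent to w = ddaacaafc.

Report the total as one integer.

#0=d has no predecessor
#1=d depends on [0:d]
#2=a depends on [1:d]
#3=a depends on [2:a]
#4=c depends on [3:a]
#5=a depends on [4:c]
#6=a depends on [5:a]
#7=f depends on [4:c]
#8=c depends on [6:a, 7:f]
sources: [0:d]
N(rest) = Σ N(rest − s) over sources s of rest; N(one piece) = 1:
  size 1 → [8]=1
  size 2 → [6,8]=1  [7,8]=1
  size 3 → [5,6,8]=1  [6,7,8]=2
  size 4 → [5,6,7,8]=3
  size 5 → [4,5,6,7,8]=3
  size 6 → [3,4,5,6,7,8]=3
  size 7 → [2,3,4,5,6,7,8]=3
  first=0(d) contributes 3

3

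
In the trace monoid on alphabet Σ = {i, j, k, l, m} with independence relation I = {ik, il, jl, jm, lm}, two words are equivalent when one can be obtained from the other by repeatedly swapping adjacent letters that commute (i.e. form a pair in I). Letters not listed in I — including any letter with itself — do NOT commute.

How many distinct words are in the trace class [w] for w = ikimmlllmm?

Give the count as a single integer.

0(i) covers ∅
1(k) covers ∅
2(i) covers 0:i
3(m) covers 1:k, 2:i
4(m) covers 3:m
5(l) covers 1:k
6(l) covers 5:l
7(l) covers 6:l
8(m) covers 4:m
9(m) covers 8:m
floor of heap: 0:i, 1:k
completions by unplaced set U, small U first (add the entries for U minus each lowest piece of U):
  |U|=1: {7}:1  {9}:1
  |U|=2: {6,7}:1  {7,9}:2  {8,9}:1
  |U|=3: {4,8,9}:1  {5,6,7}:1  {6,7,9}:3  {7,8,9}:3
  |U|=4: {3,4,8,9}:1  {4,7,8,9}:4  {5,6,7,9}:4  {6,7,8,9}:6
  |U|=5: {2,3,4,8,9}:1  {3,4,7,8,9}:5  {4,6,7,8,9}:10  {5,6,7,8,9}:10
  |U|=6: {0,2,3,4,8,9}:1  {2,3,4,7,8,9}:6  {3,4,6,7,8,9}:15  {4,5,6,7,8,9}:20
  |U|=7: {0,2,3,4,7,8,9}:7  {2,3,4,6,7,8,9}:21  {3,4,5,6,7,8,9}:35
  |U|=8: {0,2,3,4,6,7,8,9}:28  {1,3,4,5,6,7,8,9}:35  {2,3,4,5,6,7,8,9}:56
  start at 0(i): 91
  start at 1(k): 84
sum over floor = 175

175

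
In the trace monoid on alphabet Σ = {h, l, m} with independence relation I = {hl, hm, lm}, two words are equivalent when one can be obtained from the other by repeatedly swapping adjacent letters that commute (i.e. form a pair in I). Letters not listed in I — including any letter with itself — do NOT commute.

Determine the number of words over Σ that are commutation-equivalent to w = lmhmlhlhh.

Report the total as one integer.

1260

piece 0:l — minimal
piece 1:m — minimal
piece 2:h — minimal
piece 3:m rests on {1:m}
piece 4:l rests on {0:l}
piece 5:h rests on {2:h}
piece 6:l rests on {4:l}
piece 7:h rests on {5:h}
piece 8:h rests on {7:h}
minimal pieces: {0:l, 1:m, 2:h}
ways to finish when only these pieces remain (= sum over removing one remaining piece with nothing left below it):
  1 left: {3}→1  {6}→1  {8}→1
  2 left: {1,3}→1  {3,6}→2  {3,8}→2  {4,6}→1  {6,8}→2  {7,8}→1
  3 left: {0,4,6}→1  {1,3,6}→3  {1,3,8}→3  {3,4,6}→3  {3,6,8}→6  {3,7,8}→3  {4,6,8}→3  {5,7,8}→1  {6,7,8}→3
  4 left: {0,3,4,6}→4  {0,4,6,8}→4  {1,3,4,6}→6  {1,3,6,8}→12  {1,3,7,8}→6  {2,5,7,8}→1  {3,4,6,8}→12  {3,5,7,8}→4  {3,6,7,8}→12  {4,6,7,8}→6  {5,6,7,8}→4
  5 left: {0,1,3,4,6}→10  {0,3,4,6,8}→20  {0,4,6,7,8}→10  {1,3,4,6,8}→30  {1,3,5,7,8}→10  {1,3,6,7,8}→30  {2,3,5,7,8}→5  {2,5,6,7,8}→5  {3,4,6,7,8}→30  {3,5,6,7,8}→20  {4,5,6,7,8}→10
  6 left: {0,1,3,4,6,8}→60  {0,3,4,6,7,8}→60  {0,4,5,6,7,8}→20  {1,2,3,5,7,8}→15  {1,3,4,6,7,8}→90  {1,3,5,6,7,8}→60  {2,3,5,6,7,8}→30  {2,4,5,6,7,8}→15  {3,4,5,6,7,8}→60
  7 left: {0,1,3,4,6,7,8}→210  {0,2,4,5,6,7,8}→35  {0,3,4,5,6,7,8}→140  {1,2,3,5,6,7,8}→105  {1,3,4,5,6,7,8}→210  {2,3,4,5,6,7,8}→105
  placing 0:l first → 420 extensions
  placing 1:m first → 280 extensions
  placing 2:h first → 560 extensions
total linear extensions = 1260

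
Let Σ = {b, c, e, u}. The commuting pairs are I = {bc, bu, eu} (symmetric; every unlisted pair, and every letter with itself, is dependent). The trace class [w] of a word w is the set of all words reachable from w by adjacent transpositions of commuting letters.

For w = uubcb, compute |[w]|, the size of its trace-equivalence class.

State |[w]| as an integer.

10

drop 0:u onto floor
drop 1:u onto {0:u}
drop 2:b onto floor
drop 3:c onto {1:u}
drop 4:b onto {2:b}
ground layer = {0:u, 2:b}
drop-orders for the pieces not yet dropped (sum over which currently-grounded one goes next):
  1 to go: {3} 1  {4} 1
  2 to go: {1,3} 1  {2,4} 1  {3,4} 2
  3 to go: {0,1,3} 1  {1,3,4} 3  {2,3,4} 3
  if 0:u drops first: 6 orders
  if 2:b drops first: 4 orders
heap linearizations: 10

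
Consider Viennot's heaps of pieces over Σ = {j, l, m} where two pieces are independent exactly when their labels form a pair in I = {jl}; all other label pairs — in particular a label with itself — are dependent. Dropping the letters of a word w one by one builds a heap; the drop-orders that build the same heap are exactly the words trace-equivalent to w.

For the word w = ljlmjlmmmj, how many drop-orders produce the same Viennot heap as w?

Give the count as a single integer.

piece 0:l — minimal
piece 1:j — minimal
piece 2:l rests on {0:l}
piece 3:m rests on {1:j, 2:l}
piece 4:j rests on {3:m}
piece 5:l rests on {3:m}
piece 6:m rests on {4:j, 5:l}
piece 7:m rests on {6:m}
piece 8:m rests on {7:m}
piece 9:j rests on {8:m}
minimal pieces: {0:l, 1:j}
ways to finish when only these pieces remain (= sum over removing one remaining piece with nothing left below it):
  1 left: {9}→1
  2 left: {8,9}→1
  3 left: {7,8,9}→1
  4 left: {6,7,8,9}→1
  5 left: {4,6,7,8,9}→1  {5,6,7,8,9}→1
  6 left: {4,5,6,7,8,9}→2
  7 left: {3,4,5,6,7,8,9}→2
  8 left: {1,3,4,5,6,7,8,9}→2  {2,3,4,5,6,7,8,9}→2
  placing 0:l first → 4 extensions
  placing 1:j first → 2 extensions
total linear extensions = 6

6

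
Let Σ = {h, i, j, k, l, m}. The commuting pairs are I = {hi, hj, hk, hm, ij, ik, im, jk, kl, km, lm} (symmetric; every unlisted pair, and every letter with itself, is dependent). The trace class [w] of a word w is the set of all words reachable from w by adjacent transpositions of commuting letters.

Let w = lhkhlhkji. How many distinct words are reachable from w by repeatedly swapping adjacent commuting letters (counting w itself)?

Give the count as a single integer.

piece 0:l — minimal
piece 1:h rests on {0:l}
piece 2:k — minimal
piece 3:h rests on {1:h}
piece 4:l rests on {3:h}
piece 5:h rests on {4:l}
piece 6:k rests on {2:k}
piece 7:j rests on {4:l}
piece 8:i rests on {4:l}
minimal pieces: {0:l, 2:k}
ways to finish when only these pieces remain (= sum over removing one remaining piece with nothing left below it):
  1 left: {5}→1  {6}→1  {7}→1  {8}→1
  2 left: {2,6}→1  {5,6}→2  {5,7}→2  {5,8}→2  {6,7}→2  {6,8}→2  {7,8}→2
  3 left: {2,5,6}→3  {2,6,7}→3  {2,6,8}→3  {5,6,7}→6  {5,6,8}→6  {5,7,8}→6  {6,7,8}→6
  4 left: {2,5,6,7}→12  {2,5,6,8}→12  {2,6,7,8}→12  {4,5,7,8}→6  {5,6,7,8}→24
  5 left: {2,5,6,7,8}→60  {3,4,5,7,8}→6  {4,5,6,7,8}→30
  6 left: {1,3,4,5,7,8}→6  {2,4,5,6,7,8}→90  {3,4,5,6,7,8}→36
  7 left: {0,1,3,4,5,7,8}→6  {1,3,4,5,6,7,8}→42  {2,3,4,5,6,7,8}→126
  placing 0:l first → 168 extensions
  placing 2:k first → 48 extensions
total linear extensions = 216

216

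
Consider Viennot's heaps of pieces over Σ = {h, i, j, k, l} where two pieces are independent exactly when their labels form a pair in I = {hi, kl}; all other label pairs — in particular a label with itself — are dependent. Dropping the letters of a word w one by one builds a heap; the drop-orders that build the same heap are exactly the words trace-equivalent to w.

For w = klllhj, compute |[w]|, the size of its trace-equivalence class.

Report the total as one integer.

piece 0:k — minimal
piece 1:l — minimal
piece 2:l rests on {1:l}
piece 3:l rests on {2:l}
piece 4:h rests on {0:k, 3:l}
piece 5:j rests on {4:h}
minimal pieces: {0:k, 1:l}
ways to finish when only these pieces remain (= sum over removing one remaining piece with nothing left below it):
  1 left: {5}→1
  2 left: {4,5}→1
  3 left: {0,4,5}→1  {3,4,5}→1
  4 left: {0,3,4,5}→2  {2,3,4,5}→1
  placing 0:k first → 1 extensions
  placing 1:l first → 3 extensions
total linear extensions = 4

4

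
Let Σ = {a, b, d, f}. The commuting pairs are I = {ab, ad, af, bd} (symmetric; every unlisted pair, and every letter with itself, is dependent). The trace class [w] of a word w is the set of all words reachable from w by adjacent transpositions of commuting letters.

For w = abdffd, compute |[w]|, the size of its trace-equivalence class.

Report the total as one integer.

0(a) covers ∅
1(b) covers ∅
2(d) covers ∅
3(f) covers 1:b, 2:d
4(f) covers 3:f
5(d) covers 4:f
floor of heap: 0:a, 1:b, 2:d
completions by unplaced set U, small U first (add the entries for U minus each lowest piece of U):
  |U|=1: {0}:1  {5}:1
  |U|=2: {0,5}:2  {4,5}:1
  |U|=3: {0,4,5}:3  {3,4,5}:1
  |U|=4: {0,3,4,5}:4  {1,3,4,5}:1  {2,3,4,5}:1
  start at 0(a): 2
  start at 1(b): 5
  start at 2(d): 5
sum over floor = 12

12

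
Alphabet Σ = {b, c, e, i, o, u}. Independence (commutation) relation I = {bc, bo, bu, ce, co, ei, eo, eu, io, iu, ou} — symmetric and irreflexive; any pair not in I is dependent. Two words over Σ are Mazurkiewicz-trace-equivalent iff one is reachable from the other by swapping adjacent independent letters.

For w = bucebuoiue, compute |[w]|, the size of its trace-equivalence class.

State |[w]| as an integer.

2250

drop 0:b onto floor
drop 1:u onto floor
drop 2:c onto {1:u}
drop 3:e onto {0:b}
drop 4:b onto {3:e}
drop 5:u onto {2:c}
drop 6:o onto floor
drop 7:i onto {2:c, 4:b}
drop 8:u onto {5:u}
drop 9:e onto {4:b}
ground layer = {0:b, 1:u, 6:o}
drop-orders for the pieces not yet dropped (sum over which currently-grounded one goes next):
  1 to go: {6} 1  {7} 1  {8} 1  {9} 1
  2 to go: {5,8} 1  {6,7} 2  {6,8} 2  {6,9} 2  {7,8} 2  {7,9} 2  {8,9} 2
  3 to go: {4,7,9} 2  {5,6,8} 3  {5,7,8} 3  {5,8,9} 3  {6,7,8} 6  {6,7,9} 6  {6,8,9} 6  {7,8,9} 6
  4 to go: {2,5,7,8} 3  {3,4,7,9} 2  {4,6,7,9} 8  {4,7,8,9} 8  {5,6,7,8} 12  {5,6,8,9} 12  {5,7,8,9} 12  {6,7,8,9} 24
  5 to go: {0,3,4,7,9} 2  {1,2,5,7,8} 3  {2,5,6,7,8} 15  {2,5,7,8,9} 15  {3,4,6,7,9} 10  {3,4,7,8,9} 10  {4,5,7,8,9} 20  {4,6,7,8,9} 40  {5,6,7,8,9} 60
  6 to go: {0,3,4,6,7,9} 12  {0,3,4,7,8,9} 12  {1,2,5,6,7,8} 18  {1,2,5,7,8,9} 18  {2,4,5,7,8,9} 35  {2,5,6,7,8,9} 90  {3,4,5,7,8,9} 30  {3,4,6,7,8,9} 60  {4,5,6,7,8,9} 120
  7 to go: {0,3,4,5,7,8,9} 42  {0,3,4,6,7,8,9} 84  {1,2,4,5,7,8,9} 53  {1,2,5,6,7,8,9} 126  {2,3,4,5,7,8,9} 65  {2,4,5,6,7,8,9} 245  {3,4,5,6,7,8,9} 210
  8 to go: {0,2,3,4,5,7,8,9} 107  {0,3,4,5,6,7,8,9} 336  {1,2,3,4,5,7,8,9} 118  {1,2,4,5,6,7,8,9} 424  {2,3,4,5,6,7,8,9} 520
  if 0:b drops first: 1062 orders
  if 1:u drops first: 963 orders
  if 6:o drops first: 225 orders
heap linearizations: 2250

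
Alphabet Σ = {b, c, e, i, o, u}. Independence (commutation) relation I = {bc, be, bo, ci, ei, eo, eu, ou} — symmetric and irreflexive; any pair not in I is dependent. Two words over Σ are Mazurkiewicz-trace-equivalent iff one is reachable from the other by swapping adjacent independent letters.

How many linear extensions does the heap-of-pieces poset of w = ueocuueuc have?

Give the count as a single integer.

0(u) covers ∅
1(e) covers ∅
2(o) covers ∅
3(c) covers 0:u, 1:e, 2:o
4(u) covers 3:c
5(u) covers 4:u
6(e) covers 3:c
7(u) covers 5:u
8(c) covers 6:e, 7:u
floor of heap: 0:u, 1:e, 2:o
completions by unplaced set U, small U first (add the entries for U minus each lowest piece of U):
  |U|=1: {8}:1
  |U|=2: {6,8}:1  {7,8}:1
  |U|=3: {5,7,8}:1  {6,7,8}:2
  |U|=4: {4,5,7,8}:1  {5,6,7,8}:3
  |U|=5: {4,5,6,7,8}:4
  |U|=6: {3,4,5,6,7,8}:4
  |U|=7: {0,3,4,5,6,7,8}:4  {1,3,4,5,6,7,8}:4  {2,3,4,5,6,7,8}:4
  start at 0(u): 8
  start at 1(e): 8
  start at 2(o): 8
sum over floor = 24

24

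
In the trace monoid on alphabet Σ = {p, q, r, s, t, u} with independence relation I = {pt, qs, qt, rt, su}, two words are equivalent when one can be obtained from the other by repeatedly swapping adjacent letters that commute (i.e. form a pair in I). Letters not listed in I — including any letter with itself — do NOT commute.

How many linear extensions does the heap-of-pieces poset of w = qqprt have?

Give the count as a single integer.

0(q) covers ∅
1(q) covers 0:q
2(p) covers 1:q
3(r) covers 2:p
4(t) covers ∅
floor of heap: 0:q, 4:t
completions by unplaced set U, small U first (add the entries for U minus each lowest piece of U):
  |U|=1: {3}:1  {4}:1
  |U|=2: {2,3}:1  {3,4}:2
  |U|=3: {1,2,3}:1  {2,3,4}:3
  start at 0(q): 4
  start at 4(t): 1
sum over floor = 5

5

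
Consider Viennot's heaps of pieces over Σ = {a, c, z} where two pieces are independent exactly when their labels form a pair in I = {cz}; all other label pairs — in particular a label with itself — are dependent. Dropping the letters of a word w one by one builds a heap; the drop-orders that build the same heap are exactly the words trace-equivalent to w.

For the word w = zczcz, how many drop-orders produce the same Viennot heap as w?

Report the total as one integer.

10

#0=z has no predecessor
#1=c has no predecessor
#2=z depends on [0:z]
#3=c depends on [1:c]
#4=z depends on [2:z]
sources: [0:z, 1:c]
N(rest) = Σ N(rest − s) over sources s of rest; N(one piece) = 1:
  size 1 → [3]=1  [4]=1
  size 2 → [1,3]=1  [2,4]=1  [3,4]=2
  size 3 → [0,2,4]=1  [1,3,4]=3  [2,3,4]=3
  first=0(z) contributes 6
  first=1(c) contributes 4
|[w]| = 10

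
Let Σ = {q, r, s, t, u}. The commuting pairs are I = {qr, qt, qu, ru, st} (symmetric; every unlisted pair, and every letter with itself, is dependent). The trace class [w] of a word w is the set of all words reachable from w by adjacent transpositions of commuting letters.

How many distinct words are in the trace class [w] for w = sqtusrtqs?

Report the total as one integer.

25

0(s) covers ∅
1(q) covers 0:s
2(t) covers ∅
3(u) covers 0:s, 2:t
4(s) covers 1:q, 3:u
5(r) covers 4:s
6(t) covers 5:r
7(q) covers 4:s
8(s) covers 5:r, 7:q
floor of heap: 0:s, 2:t
completions by unplaced set U, small U first (add the entries for U minus each lowest piece of U):
  |U|=1: {6}:1  {8}:1
  |U|=2: {6,8}:2  {7,8}:1
  |U|=3: {5,6,8}:2  {6,7,8}:3
  |U|=4: {5,6,7,8}:5
  |U|=5: {4,5,6,7,8}:5
  |U|=6: {1,4,5,6,7,8}:5  {3,4,5,6,7,8}:5
  |U|=7: {1,3,4,5,6,7,8}:10  {2,3,4,5,6,7,8}:5
  start at 0(s): 15
  start at 2(t): 10
sum over floor = 25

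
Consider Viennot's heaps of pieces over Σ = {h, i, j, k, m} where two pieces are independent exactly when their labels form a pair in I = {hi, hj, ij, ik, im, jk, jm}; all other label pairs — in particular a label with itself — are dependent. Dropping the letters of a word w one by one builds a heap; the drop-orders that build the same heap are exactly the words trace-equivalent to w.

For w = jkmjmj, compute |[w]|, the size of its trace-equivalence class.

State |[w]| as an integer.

20

0(j) covers ∅
1(k) covers ∅
2(m) covers 1:k
3(j) covers 0:j
4(m) covers 2:m
5(j) covers 3:j
floor of heap: 0:j, 1:k
completions by unplaced set U, small U first (add the entries for U minus each lowest piece of U):
  |U|=1: {4}:1  {5}:1
  |U|=2: {2,4}:1  {3,5}:1  {4,5}:2
  |U|=3: {0,3,5}:1  {1,2,4}:1  {2,4,5}:3  {3,4,5}:3
  |U|=4: {0,3,4,5}:4  {1,2,4,5}:4  {2,3,4,5}:6
  start at 0(j): 10
  start at 1(k): 10
sum over floor = 20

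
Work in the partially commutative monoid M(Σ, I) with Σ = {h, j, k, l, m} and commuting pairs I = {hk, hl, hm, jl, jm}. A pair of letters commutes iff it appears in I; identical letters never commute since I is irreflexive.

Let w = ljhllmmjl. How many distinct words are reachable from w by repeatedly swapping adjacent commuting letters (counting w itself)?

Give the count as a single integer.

84

piece 0:l — minimal
piece 1:j — minimal
piece 2:h rests on {1:j}
piece 3:l rests on {0:l}
piece 4:l rests on {3:l}
piece 5:m rests on {4:l}
piece 6:m rests on {5:m}
piece 7:j rests on {2:h}
piece 8:l rests on {6:m}
minimal pieces: {0:l, 1:j}
ways to finish when only these pieces remain (= sum over removing one remaining piece with nothing left below it):
  1 left: {7}→1  {8}→1
  2 left: {2,7}→1  {6,8}→1  {7,8}→2
  3 left: {1,2,7}→1  {2,7,8}→3  {5,6,8}→1  {6,7,8}→3
  4 left: {1,2,7,8}→4  {2,6,7,8}→6  {4,5,6,8}→1  {5,6,7,8}→4
  5 left: {1,2,6,7,8}→10  {2,5,6,7,8}→10  {3,4,5,6,8}→1  {4,5,6,7,8}→5
  6 left: {0,3,4,5,6,8}→1  {1,2,5,6,7,8}→20  {2,4,5,6,7,8}→15  {3,4,5,6,7,8}→6
  7 left: {0,3,4,5,6,7,8}→7  {1,2,4,5,6,7,8}→35  {2,3,4,5,6,7,8}→21
  placing 0:l first → 56 extensions
  placing 1:j first → 28 extensions
total linear extensions = 84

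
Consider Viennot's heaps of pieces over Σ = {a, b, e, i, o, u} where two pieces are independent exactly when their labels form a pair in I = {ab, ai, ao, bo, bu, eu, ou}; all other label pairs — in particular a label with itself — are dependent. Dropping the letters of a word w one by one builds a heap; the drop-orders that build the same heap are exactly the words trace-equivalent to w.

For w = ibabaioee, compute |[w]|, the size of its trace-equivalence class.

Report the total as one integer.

21

#0=i has no predecessor
#1=b depends on [0:i]
#2=a has no predecessor
#3=b depends on [1:b]
#4=a depends on [2:a]
#5=i depends on [3:b]
#6=o depends on [5:i]
#7=e depends on [4:a, 6:o]
#8=e depends on [7:e]
sources: [0:i, 2:a]
N(rest) = Σ N(rest − s) over sources s of rest; N(one piece) = 1:
  size 1 → [8]=1
  size 2 → [7,8]=1
  size 3 → [4,7,8]=1  [6,7,8]=1
  size 4 → [2,4,7,8]=1  [4,6,7,8]=2  [5,6,7,8]=1
  size 5 → [2,4,6,7,8]=3  [3,5,6,7,8]=1  [4,5,6,7,8]=3
  size 6 → [1,3,5,6,7,8]=1  [2,4,5,6,7,8]=6  [3,4,5,6,7,8]=4
  size 7 → [0,1,3,5,6,7,8]=1  [1,3,4,5,6,7,8]=5  [2,3,4,5,6,7,8]=10
  first=0(i) contributes 15
  first=2(a) contributes 6
|[w]| = 21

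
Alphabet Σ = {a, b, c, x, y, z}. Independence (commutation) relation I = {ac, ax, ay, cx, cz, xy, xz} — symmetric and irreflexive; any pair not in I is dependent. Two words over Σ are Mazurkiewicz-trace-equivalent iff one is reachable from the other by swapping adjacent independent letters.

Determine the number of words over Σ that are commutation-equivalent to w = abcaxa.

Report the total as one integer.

12

#0=a has no predecessor
#1=b depends on [0:a]
#2=c depends on [1:b]
#3=a depends on [1:b]
#4=x depends on [1:b]
#5=a depends on [3:a]
sources: [0:a]
N(rest) = Σ N(rest − s) over sources s of rest; N(one piece) = 1:
  size 1 → [2]=1  [4]=1  [5]=1
  size 2 → [2,4]=2  [2,5]=2  [3,5]=1  [4,5]=2
  size 3 → [2,3,5]=3  [2,4,5]=6  [3,4,5]=3
  size 4 → [2,3,4,5]=12
  first=0(a) contributes 12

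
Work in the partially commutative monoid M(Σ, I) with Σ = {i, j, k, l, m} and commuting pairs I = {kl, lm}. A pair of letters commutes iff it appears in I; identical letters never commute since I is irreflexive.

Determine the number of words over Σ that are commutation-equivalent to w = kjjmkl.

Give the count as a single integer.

3

drop 0:k onto floor
drop 1:j onto {0:k}
drop 2:j onto {1:j}
drop 3:m onto {2:j}
drop 4:k onto {3:m}
drop 5:l onto {2:j}
ground layer = {0:k}
drop-orders for the pieces not yet dropped (sum over which currently-grounded one goes next):
  1 to go: {4} 1  {5} 1
  2 to go: {3,4} 1  {4,5} 2
  3 to go: {3,4,5} 3
  4 to go: {2,3,4,5} 3
  if 0:k drops first: 3 orders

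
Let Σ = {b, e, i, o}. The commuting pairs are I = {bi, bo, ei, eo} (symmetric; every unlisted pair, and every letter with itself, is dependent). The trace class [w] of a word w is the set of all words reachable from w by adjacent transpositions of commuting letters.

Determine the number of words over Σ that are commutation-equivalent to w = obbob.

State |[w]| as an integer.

#0=o has no predecessor
#1=b has no predecessor
#2=b depends on [1:b]
#3=o depends on [0:o]
#4=b depends on [2:b]
sources: [0:o, 1:b]
N(rest) = Σ N(rest − s) over sources s of rest; N(one piece) = 1:
  size 1 → [3]=1  [4]=1
  size 2 → [0,3]=1  [2,4]=1  [3,4]=2
  size 3 → [0,3,4]=3  [1,2,4]=1  [2,3,4]=3
  first=0(o) contributes 4
  first=1(b) contributes 6
|[w]| = 10

10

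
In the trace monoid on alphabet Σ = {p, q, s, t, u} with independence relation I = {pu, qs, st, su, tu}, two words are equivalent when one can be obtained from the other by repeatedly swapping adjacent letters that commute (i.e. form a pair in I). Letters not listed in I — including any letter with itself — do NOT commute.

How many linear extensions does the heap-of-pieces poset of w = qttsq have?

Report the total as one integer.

5

0(q) covers ∅
1(t) covers 0:q
2(t) covers 1:t
3(s) covers ∅
4(q) covers 2:t
floor of heap: 0:q, 3:s
completions by unplaced set U, small U first (add the entries for U minus each lowest piece of U):
  |U|=1: {3}:1  {4}:1
  |U|=2: {2,4}:1  {3,4}:2
  |U|=3: {1,2,4}:1  {2,3,4}:3
  start at 0(q): 4
  start at 3(s): 1
sum over floor = 5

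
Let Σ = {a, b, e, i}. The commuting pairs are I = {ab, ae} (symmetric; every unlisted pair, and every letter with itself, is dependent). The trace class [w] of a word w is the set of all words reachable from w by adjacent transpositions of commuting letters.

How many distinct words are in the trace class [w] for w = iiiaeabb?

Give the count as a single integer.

10

#0=i has no predecessor
#1=i depends on [0:i]
#2=i depends on [1:i]
#3=a depends on [2:i]
#4=e depends on [2:i]
#5=a depends on [3:a]
#6=b depends on [4:e]
#7=b depends on [6:b]
sources: [0:i]
N(rest) = Σ N(rest − s) over sources s of rest; N(one piece) = 1:
  size 1 → [5]=1  [7]=1
  size 2 → [3,5]=1  [5,7]=2  [6,7]=1
  size 3 → [3,5,7]=3  [4,6,7]=1  [5,6,7]=3
  size 4 → [3,5,6,7]=6  [4,5,6,7]=4
  size 5 → [3,4,5,6,7]=10
  size 6 → [2,3,4,5,6,7]=10
  first=0(i) contributes 10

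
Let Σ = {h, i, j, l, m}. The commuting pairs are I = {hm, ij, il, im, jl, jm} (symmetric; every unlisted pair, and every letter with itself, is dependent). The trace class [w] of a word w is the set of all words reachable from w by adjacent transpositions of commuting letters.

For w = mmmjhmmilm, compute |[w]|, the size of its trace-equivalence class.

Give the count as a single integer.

98

piece 0:m — minimal
piece 1:m rests on {0:m}
piece 2:m rests on {1:m}
piece 3:j — minimal
piece 4:h rests on {3:j}
piece 5:m rests on {2:m}
piece 6:m rests on {5:m}
piece 7:i rests on {4:h}
piece 8:l rests on {4:h, 6:m}
piece 9:m rests on {8:l}
minimal pieces: {0:m, 3:j}
ways to finish when only these pieces remain (= sum over removing one remaining piece with nothing left below it):
  1 left: {7}→1  {9}→1
  2 left: {7,9}→2  {8,9}→1
  3 left: {6,8,9}→1  {7,8,9}→3
  4 left: {4,7,8,9}→3  {5,6,8,9}→1  {6,7,8,9}→4
  5 left: {2,5,6,8,9}→1  {3,4,7,8,9}→3  {4,6,7,8,9}→7  {5,6,7,8,9}→5
  6 left: {1,2,5,6,8,9}→1  {2,5,6,7,8,9}→6  {3,4,6,7,8,9}→10  {4,5,6,7,8,9}→12
  7 left: {0,1,2,5,6,8,9}→1  {1,2,5,6,7,8,9}→7  {2,4,5,6,7,8,9}→18  {3,4,5,6,7,8,9}→22
  8 left: {0,1,2,5,6,7,8,9}→8  {1,2,4,5,6,7,8,9}→25  {2,3,4,5,6,7,8,9}→40
  placing 0:m first → 65 extensions
  placing 3:j first → 33 extensions
total linear extensions = 98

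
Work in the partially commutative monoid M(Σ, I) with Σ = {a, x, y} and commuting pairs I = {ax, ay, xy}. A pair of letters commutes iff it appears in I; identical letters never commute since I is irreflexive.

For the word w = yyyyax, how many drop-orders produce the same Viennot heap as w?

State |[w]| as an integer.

30

piece 0:y — minimal
piece 1:y rests on {0:y}
piece 2:y rests on {1:y}
piece 3:y rests on {2:y}
piece 4:a — minimal
piece 5:x — minimal
minimal pieces: {0:y, 4:a, 5:x}
ways to finish when only these pieces remain (= sum over removing one remaining piece with nothing left below it):
  1 left: {3}→1  {4}→1  {5}→1
  2 left: {2,3}→1  {3,4}→2  {3,5}→2  {4,5}→2
  3 left: {1,2,3}→1  {2,3,4}→3  {2,3,5}→3  {3,4,5}→6
  4 left: {0,1,2,3}→1  {1,2,3,4}→4  {1,2,3,5}→4  {2,3,4,5}→12
  placing 0:y first → 20 extensions
  placing 4:a first → 5 extensions
  placing 5:x first → 5 extensions
total linear extensions = 30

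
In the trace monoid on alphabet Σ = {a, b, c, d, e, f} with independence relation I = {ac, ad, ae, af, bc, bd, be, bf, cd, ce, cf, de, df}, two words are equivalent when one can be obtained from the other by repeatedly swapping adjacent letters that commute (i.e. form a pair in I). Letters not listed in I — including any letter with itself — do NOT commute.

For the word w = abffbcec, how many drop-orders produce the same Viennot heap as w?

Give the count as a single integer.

560

0(a) covers ∅
1(b) covers 0:a
2(f) covers ∅
3(f) covers 2:f
4(b) covers 1:b
5(c) covers ∅
6(e) covers 3:f
7(c) covers 5:c
floor of heap: 0:a, 2:f, 5:c
completions by unplaced set U, small U first (add the entries for U minus each lowest piece of U):
  |U|=1: {4}:1  {6}:1  {7}:1
  |U|=2: {1,4}:1  {3,6}:1  {4,6}:2  {4,7}:2  {5,7}:1  {6,7}:2
  |U|=3: {0,1,4}:1  {1,4,6}:3  {1,4,7}:3  {2,3,6}:1  {3,4,6}:3  {3,6,7}:3  {4,5,7}:3  {4,6,7}:6  {5,6,7}:3
  |U|=4: {0,1,4,6}:4  {0,1,4,7}:4  {1,3,4,6}:6  {1,4,5,7}:6  {1,4,6,7}:12  {2,3,4,6}:4  {2,3,6,7}:4  {3,4,6,7}:12  {3,5,6,7}:6  {4,5,6,7}:12
  |U|=5: {0,1,3,4,6}:10  {0,1,4,5,7}:10  {0,1,4,6,7}:20  {1,2,3,4,6}:10  {1,3,4,6,7}:30  {1,4,5,6,7}:30  {2,3,4,6,7}:20  {2,3,5,6,7}:10  {3,4,5,6,7}:30
  |U|=6: {0,1,2,3,4,6}:20  {0,1,3,4,6,7}:60  {0,1,4,5,6,7}:60  {1,2,3,4,6,7}:60  {1,3,4,5,6,7}:90  {2,3,4,5,6,7}:60
  start at 0(a): 210
  start at 2(f): 210
  start at 5(c): 140
sum over floor = 560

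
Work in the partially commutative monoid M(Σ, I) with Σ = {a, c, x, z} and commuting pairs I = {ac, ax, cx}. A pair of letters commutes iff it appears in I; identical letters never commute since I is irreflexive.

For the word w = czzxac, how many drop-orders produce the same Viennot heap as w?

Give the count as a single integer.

#0=c has no predecessor
#1=z depends on [0:c]
#2=z depends on [1:z]
#3=x depends on [2:z]
#4=a depends on [2:z]
#5=c depends on [2:z]
sources: [0:c]
N(rest) = Σ N(rest − s) over sources s of rest; N(one piece) = 1:
  size 1 → [3]=1  [4]=1  [5]=1
  size 2 → [3,4]=2  [3,5]=2  [4,5]=2
  size 3 → [3,4,5]=6
  size 4 → [2,3,4,5]=6
  first=0(c) contributes 6

6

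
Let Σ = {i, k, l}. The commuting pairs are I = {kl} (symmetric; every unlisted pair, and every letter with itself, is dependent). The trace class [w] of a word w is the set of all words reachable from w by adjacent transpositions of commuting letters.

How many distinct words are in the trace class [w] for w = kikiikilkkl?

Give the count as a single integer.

6

piece 0:k — minimal
piece 1:i rests on {0:k}
piece 2:k rests on {1:i}
piece 3:i rests on {2:k}
piece 4:i rests on {3:i}
piece 5:k rests on {4:i}
piece 6:i rests on {5:k}
piece 7:l rests on {6:i}
piece 8:k rests on {6:i}
piece 9:k rests on {8:k}
piece 10:l rests on {7:l}
minimal pieces: {0:k}
ways to finish when only these pieces remain (= sum over removing one remaining piece with nothing left below it):
  1 left: {9}→1  {10}→1
  2 left: {7,10}→1  {8,9}→1  {9,10}→2
  3 left: {7,9,10}→3  {8,9,10}→3
  4 left: {7,8,9,10}→6
  5 left: {6,7,8,9,10}→6
  6 left: {5,6,7,8,9,10}→6
  7 left: {4,5,6,7,8,9,10}→6
  8 left: {3,4,5,6,7,8,9,10}→6
  9 left: {2,3,4,5,6,7,8,9,10}→6
  placing 0:k first → 6 extensions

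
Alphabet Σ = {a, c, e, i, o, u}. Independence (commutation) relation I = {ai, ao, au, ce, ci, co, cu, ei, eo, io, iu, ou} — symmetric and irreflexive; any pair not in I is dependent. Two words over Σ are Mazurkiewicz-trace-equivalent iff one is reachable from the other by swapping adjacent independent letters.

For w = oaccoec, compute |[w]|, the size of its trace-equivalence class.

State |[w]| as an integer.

0(o) covers ∅
1(a) covers ∅
2(c) covers 1:a
3(c) covers 2:c
4(o) covers 0:o
5(e) covers 1:a
6(c) covers 3:c
floor of heap: 0:o, 1:a
completions by unplaced set U, small U first (add the entries for U minus each lowest piece of U):
  |U|=1: {4}:1  {5}:1  {6}:1
  |U|=2: {0,4}:1  {3,6}:1  {4,5}:2  {4,6}:2  {5,6}:2
  |U|=3: {0,4,5}:3  {0,4,6}:3  {2,3,6}:1  {3,4,6}:3  {3,5,6}:3  {4,5,6}:6
  |U|=4: {0,3,4,6}:6  {0,4,5,6}:12  {2,3,4,6}:4  {2,3,5,6}:4  {3,4,5,6}:12
  |U|=5: {0,2,3,4,6}:10  {0,3,4,5,6}:30  {1,2,3,5,6}:4  {2,3,4,5,6}:20
  start at 0(o): 24
  start at 1(a): 60
sum over floor = 84

84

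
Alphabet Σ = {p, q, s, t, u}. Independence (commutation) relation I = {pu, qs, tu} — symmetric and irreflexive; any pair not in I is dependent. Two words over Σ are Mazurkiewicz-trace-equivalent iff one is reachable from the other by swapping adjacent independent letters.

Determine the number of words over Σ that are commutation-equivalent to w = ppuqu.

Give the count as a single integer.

3

0(p) covers ∅
1(p) covers 0:p
2(u) covers ∅
3(q) covers 1:p, 2:u
4(u) covers 3:q
floor of heap: 0:p, 2:u
completions by unplaced set U, small U first (add the entries for U minus each lowest piece of U):
  |U|=1: {4}:1
  |U|=2: {3,4}:1
  |U|=3: {1,3,4}:1  {2,3,4}:1
  start at 0(p): 2
  start at 2(u): 1
sum over floor = 3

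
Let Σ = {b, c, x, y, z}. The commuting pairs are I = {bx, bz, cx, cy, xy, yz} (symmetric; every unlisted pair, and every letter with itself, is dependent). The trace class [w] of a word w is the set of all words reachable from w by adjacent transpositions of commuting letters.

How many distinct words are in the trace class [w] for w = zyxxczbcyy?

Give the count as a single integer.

269

piece 0:z — minimal
piece 1:y — minimal
piece 2:x rests on {0:z}
piece 3:x rests on {2:x}
piece 4:c rests on {0:z}
piece 5:z rests on {3:x, 4:c}
piece 6:b rests on {1:y, 4:c}
piece 7:c rests on {5:z, 6:b}
piece 8:y rests on {6:b}
piece 9:y rests on {8:y}
minimal pieces: {0:z, 1:y}
ways to finish when only these pieces remain (= sum over removing one remaining piece with nothing left below it):
  1 left: {7}→1  {9}→1
  2 left: {5,7}→1  {7,9}→2  {8,9}→1
  3 left: {3,5,7}→1  {5,7,9}→3  {7,8,9}→3
  4 left: {2,3,5,7}→1  {3,5,7,9}→4  {5,7,8,9}→6  {6,7,8,9}→3
  5 left: {1,6,7,8,9}→3  {2,3,5,7,9}→5  {3,5,7,8,9}→10  {5,6,7,8,9}→9
  6 left: {1,5,6,7,8,9}→12  {2,3,5,7,8,9}→15  {3,5,6,7,8,9}→19  {4,5,6,7,8,9}→9
  7 left: {1,3,5,6,7,8,9}→31  {1,4,5,6,7,8,9}→21  {2,3,5,6,7,8,9}→34  {3,4,5,6,7,8,9}→28
  8 left: {1,2,3,5,6,7,8,9}→65  {1,3,4,5,6,7,8,9}→80  {2,3,4,5,6,7,8,9}→62
  placing 0:z first → 207 extensions
  placing 1:y first → 62 extensions
total linear extensions = 269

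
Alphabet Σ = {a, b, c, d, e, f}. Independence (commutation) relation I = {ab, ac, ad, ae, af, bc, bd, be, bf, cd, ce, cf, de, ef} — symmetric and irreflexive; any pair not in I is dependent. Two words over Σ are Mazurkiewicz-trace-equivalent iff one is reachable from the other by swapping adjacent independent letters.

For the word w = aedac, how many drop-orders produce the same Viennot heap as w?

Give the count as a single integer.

60

piece 0:a — minimal
piece 1:e — minimal
piece 2:d — minimal
piece 3:a rests on {0:a}
piece 4:c — minimal
minimal pieces: {0:a, 1:e, 2:d, 4:c}
ways to finish when only these pieces remain (= sum over removing one remaining piece with nothing left below it):
  1 left: {1}→1  {2}→1  {3}→1  {4}→1
  2 left: {0,3}→1  {1,2}→2  {1,3}→2  {1,4}→2  {2,3}→2  {2,4}→2  {3,4}→2
  3 left: {0,1,3}→3  {0,2,3}→3  {0,3,4}→3  {1,2,3}→6  {1,2,4}→6  {1,3,4}→6  {2,3,4}→6
  placing 0:a first → 24 extensions
  placing 1:e first → 12 extensions
  placing 2:d first → 12 extensions
  placing 4:c first → 12 extensions
total linear extensions = 60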